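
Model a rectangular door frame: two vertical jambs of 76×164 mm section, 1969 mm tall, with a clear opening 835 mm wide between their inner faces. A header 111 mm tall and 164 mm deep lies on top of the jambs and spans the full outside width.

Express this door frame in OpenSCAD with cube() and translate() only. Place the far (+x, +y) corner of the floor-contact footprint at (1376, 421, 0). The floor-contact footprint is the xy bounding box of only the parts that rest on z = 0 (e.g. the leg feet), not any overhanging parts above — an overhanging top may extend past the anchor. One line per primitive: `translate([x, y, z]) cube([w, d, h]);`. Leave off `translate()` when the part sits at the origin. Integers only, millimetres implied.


translate([389, 257, 0]) cube([76, 164, 1969]);
translate([1300, 257, 0]) cube([76, 164, 1969]);
translate([389, 257, 1969]) cube([987, 164, 111]);


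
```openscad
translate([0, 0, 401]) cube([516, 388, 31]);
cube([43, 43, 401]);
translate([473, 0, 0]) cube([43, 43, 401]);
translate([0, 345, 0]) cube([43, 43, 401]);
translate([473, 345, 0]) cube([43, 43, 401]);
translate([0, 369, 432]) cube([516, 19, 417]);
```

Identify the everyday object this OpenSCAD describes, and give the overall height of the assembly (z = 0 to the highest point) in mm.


A chair. The overall height is 849 mm.

A slab on four corner posts with a tall panel at the back — a chair. The seat slab sits at z = 401 with thickness 31, and the 417 mm backrest starts at the seat top, so the overall height is 401 + 31 + 417 = 849 mm.


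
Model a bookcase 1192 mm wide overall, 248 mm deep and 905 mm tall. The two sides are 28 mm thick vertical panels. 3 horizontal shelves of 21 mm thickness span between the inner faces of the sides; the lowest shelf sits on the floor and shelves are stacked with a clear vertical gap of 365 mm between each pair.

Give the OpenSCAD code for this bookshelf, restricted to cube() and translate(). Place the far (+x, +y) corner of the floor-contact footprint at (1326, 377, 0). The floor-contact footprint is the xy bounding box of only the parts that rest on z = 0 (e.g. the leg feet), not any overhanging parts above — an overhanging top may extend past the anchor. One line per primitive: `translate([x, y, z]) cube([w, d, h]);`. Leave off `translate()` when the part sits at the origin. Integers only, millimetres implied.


translate([134, 129, 0]) cube([28, 248, 905]);
translate([1298, 129, 0]) cube([28, 248, 905]);
translate([162, 129, 0]) cube([1136, 248, 21]);
translate([162, 129, 386]) cube([1136, 248, 21]);
translate([162, 129, 772]) cube([1136, 248, 21]);


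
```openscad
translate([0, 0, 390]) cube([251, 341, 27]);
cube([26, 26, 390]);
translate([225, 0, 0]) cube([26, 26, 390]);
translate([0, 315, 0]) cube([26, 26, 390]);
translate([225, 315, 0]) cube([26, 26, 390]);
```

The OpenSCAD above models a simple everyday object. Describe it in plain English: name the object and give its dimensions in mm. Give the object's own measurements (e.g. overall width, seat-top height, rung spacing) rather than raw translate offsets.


A four-legged stool. The seat is a 251×341×27 mm slab whose top surface is at z = 417 mm; four square legs, each 26×26 mm in cross-section, run from the floor (z = 0) to the underside of the seat, each flush with a corner of the seat.


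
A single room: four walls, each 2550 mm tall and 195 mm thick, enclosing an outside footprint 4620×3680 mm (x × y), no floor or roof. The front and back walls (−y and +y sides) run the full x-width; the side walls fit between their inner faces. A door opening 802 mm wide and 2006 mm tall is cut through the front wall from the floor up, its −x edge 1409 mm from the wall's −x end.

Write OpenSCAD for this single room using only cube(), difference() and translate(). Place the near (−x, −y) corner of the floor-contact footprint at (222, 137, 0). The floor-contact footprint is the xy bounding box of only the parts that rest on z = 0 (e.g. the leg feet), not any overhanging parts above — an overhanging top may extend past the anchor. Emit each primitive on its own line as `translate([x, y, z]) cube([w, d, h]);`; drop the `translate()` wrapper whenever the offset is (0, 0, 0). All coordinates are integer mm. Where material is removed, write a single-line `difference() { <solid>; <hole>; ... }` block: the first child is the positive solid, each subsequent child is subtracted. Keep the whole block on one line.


difference() { translate([222, 137, 0]) cube([4620, 195, 2550]); translate([1631, 137, 0]) cube([802, 195, 2006]); }
translate([222, 3622, 0]) cube([4620, 195, 2550]);
translate([222, 332, 0]) cube([195, 3290, 2550]);
translate([4647, 332, 0]) cube([195, 3290, 2550]);


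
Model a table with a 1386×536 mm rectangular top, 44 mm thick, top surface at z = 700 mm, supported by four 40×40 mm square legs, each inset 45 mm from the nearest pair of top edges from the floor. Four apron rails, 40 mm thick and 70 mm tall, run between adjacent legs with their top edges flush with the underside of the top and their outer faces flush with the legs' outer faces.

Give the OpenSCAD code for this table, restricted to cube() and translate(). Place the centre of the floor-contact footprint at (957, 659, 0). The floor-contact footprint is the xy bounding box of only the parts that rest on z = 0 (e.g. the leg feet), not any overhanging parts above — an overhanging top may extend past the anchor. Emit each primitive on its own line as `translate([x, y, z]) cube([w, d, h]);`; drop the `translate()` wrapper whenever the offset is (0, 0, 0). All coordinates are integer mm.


translate([264, 391, 656]) cube([1386, 536, 44]);
translate([309, 436, 0]) cube([40, 40, 656]);
translate([1565, 436, 0]) cube([40, 40, 656]);
translate([309, 842, 0]) cube([40, 40, 656]);
translate([1565, 842, 0]) cube([40, 40, 656]);
translate([349, 436, 586]) cube([1216, 40, 70]);
translate([349, 842, 586]) cube([1216, 40, 70]);
translate([309, 476, 586]) cube([40, 366, 70]);
translate([1565, 476, 586]) cube([40, 366, 70]);


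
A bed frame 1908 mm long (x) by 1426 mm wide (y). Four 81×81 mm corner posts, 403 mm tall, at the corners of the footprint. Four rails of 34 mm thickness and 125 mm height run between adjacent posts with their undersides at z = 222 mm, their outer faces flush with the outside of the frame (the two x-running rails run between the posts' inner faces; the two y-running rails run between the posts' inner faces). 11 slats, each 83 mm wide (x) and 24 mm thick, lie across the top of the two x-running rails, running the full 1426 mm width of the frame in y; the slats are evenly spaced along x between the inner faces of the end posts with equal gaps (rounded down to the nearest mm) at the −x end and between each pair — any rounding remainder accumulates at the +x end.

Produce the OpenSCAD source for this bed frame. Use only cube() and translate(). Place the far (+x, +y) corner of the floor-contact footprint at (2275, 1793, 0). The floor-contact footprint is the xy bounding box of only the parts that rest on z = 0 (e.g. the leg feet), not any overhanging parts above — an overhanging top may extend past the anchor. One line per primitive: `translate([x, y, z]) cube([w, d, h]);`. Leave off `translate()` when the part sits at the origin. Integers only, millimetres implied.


translate([367, 367, 0]) cube([81, 81, 403]);
translate([367, 1712, 0]) cube([81, 81, 403]);
translate([2194, 367, 0]) cube([81, 81, 403]);
translate([2194, 1712, 0]) cube([81, 81, 403]);
translate([448, 367, 222]) cube([1746, 34, 125]);
translate([448, 1759, 222]) cube([1746, 34, 125]);
translate([367, 448, 222]) cube([34, 1264, 125]);
translate([2241, 448, 222]) cube([34, 1264, 125]);
translate([517, 367, 347]) cube([83, 1426, 24]);
translate([669, 367, 347]) cube([83, 1426, 24]);
translate([821, 367, 347]) cube([83, 1426, 24]);
translate([973, 367, 347]) cube([83, 1426, 24]);
translate([1125, 367, 347]) cube([83, 1426, 24]);
translate([1277, 367, 347]) cube([83, 1426, 24]);
translate([1429, 367, 347]) cube([83, 1426, 24]);
translate([1581, 367, 347]) cube([83, 1426, 24]);
translate([1733, 367, 347]) cube([83, 1426, 24]);
translate([1885, 367, 347]) cube([83, 1426, 24]);
translate([2037, 367, 347]) cube([83, 1426, 24]);


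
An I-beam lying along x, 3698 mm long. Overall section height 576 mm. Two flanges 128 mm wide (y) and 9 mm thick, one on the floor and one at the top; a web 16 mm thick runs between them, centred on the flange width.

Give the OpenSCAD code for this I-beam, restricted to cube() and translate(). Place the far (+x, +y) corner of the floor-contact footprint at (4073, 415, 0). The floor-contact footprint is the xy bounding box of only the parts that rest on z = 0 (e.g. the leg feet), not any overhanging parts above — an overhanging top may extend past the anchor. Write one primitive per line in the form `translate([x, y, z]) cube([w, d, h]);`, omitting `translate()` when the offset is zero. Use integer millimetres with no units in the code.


translate([375, 287, 0]) cube([3698, 128, 9]);
translate([375, 343, 9]) cube([3698, 16, 558]);
translate([375, 287, 567]) cube([3698, 128, 9]);


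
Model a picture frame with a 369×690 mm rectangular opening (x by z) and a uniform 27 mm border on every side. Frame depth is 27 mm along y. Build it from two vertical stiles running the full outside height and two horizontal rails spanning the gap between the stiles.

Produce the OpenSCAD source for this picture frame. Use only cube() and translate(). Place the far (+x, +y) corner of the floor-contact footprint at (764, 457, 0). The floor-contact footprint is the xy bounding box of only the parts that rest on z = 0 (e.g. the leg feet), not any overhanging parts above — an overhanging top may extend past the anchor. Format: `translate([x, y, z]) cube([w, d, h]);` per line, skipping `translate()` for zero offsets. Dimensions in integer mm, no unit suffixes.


translate([341, 430, 0]) cube([27, 27, 744]);
translate([737, 430, 0]) cube([27, 27, 744]);
translate([368, 430, 0]) cube([369, 27, 27]);
translate([368, 430, 717]) cube([369, 27, 27]);


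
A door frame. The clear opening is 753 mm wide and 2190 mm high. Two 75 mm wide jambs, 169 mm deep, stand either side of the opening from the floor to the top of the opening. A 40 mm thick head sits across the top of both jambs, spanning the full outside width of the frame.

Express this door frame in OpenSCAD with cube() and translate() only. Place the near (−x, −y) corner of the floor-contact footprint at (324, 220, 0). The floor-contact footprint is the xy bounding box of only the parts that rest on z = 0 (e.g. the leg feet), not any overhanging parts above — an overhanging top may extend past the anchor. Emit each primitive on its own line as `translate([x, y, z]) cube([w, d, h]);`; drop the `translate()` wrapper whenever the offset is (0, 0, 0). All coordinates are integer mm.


translate([324, 220, 0]) cube([75, 169, 2190]);
translate([1152, 220, 0]) cube([75, 169, 2190]);
translate([324, 220, 2190]) cube([903, 169, 40]);


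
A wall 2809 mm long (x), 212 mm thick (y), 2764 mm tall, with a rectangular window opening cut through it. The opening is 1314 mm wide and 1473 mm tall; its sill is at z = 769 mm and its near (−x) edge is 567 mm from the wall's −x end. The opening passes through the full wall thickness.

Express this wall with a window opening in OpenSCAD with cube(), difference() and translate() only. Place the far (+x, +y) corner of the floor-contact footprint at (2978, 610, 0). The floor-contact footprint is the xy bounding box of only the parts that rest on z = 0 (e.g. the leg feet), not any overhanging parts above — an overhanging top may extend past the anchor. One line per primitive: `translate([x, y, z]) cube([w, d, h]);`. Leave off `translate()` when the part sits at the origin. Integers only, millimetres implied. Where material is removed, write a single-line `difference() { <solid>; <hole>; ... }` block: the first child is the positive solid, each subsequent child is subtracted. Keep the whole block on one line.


difference() { translate([169, 398, 0]) cube([2809, 212, 2764]); translate([736, 398, 769]) cube([1314, 212, 1473]); }


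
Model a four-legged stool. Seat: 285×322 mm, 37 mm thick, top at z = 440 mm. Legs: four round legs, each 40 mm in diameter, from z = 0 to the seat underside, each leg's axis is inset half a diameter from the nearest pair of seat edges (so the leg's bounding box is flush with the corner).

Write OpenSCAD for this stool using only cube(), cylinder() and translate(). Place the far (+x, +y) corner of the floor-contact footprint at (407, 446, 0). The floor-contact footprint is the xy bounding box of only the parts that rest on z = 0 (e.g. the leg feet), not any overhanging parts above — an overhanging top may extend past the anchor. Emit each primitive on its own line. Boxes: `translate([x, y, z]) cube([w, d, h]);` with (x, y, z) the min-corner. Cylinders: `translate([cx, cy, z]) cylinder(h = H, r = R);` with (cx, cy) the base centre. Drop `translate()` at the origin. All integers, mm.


// leg_h = 440 - 37 = 403
translate([122, 124, 403]) cube([285, 322, 37]);
translate([142, 144, 0]) cylinder(h = 403, r = 20);
translate([387, 144, 0]) cylinder(h = 403, r = 20);
translate([142, 426, 0]) cylinder(h = 403, r = 20);
translate([387, 426, 0]) cylinder(h = 403, r = 20);


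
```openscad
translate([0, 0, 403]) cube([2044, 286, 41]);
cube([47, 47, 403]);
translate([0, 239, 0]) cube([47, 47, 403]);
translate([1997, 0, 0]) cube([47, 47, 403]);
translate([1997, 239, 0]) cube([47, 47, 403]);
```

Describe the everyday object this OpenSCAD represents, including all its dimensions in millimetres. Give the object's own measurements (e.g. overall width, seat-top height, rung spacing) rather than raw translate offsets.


A long wooden bench with a 2044 mm (x) × 286 mm (y) seat, 41 mm thick, its top surface 444 mm above the floor. Four 47 mm square legs at the seat corners, flush with the edges, run from z = 0 to the seat underside.


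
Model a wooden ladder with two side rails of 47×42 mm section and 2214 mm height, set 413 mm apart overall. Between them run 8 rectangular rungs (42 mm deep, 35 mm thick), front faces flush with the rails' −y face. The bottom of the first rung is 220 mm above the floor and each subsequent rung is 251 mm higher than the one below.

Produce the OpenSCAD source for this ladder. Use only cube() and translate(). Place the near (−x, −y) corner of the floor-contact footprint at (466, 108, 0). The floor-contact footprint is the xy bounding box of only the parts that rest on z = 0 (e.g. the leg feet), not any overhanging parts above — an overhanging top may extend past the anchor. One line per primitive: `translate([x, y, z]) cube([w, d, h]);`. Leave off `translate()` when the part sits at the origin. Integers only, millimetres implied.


// rung span = 413 - 2*47 = 319
// rung[k] z = 220 + k*251
translate([466, 108, 0]) cube([47, 42, 2214]);
translate([832, 108, 0]) cube([47, 42, 2214]);
translate([513, 108, 220]) cube([319, 42, 35]);
translate([513, 108, 471]) cube([319, 42, 35]);
translate([513, 108, 722]) cube([319, 42, 35]);
translate([513, 108, 973]) cube([319, 42, 35]);
translate([513, 108, 1224]) cube([319, 42, 35]);
translate([513, 108, 1475]) cube([319, 42, 35]);
translate([513, 108, 1726]) cube([319, 42, 35]);
translate([513, 108, 1977]) cube([319, 42, 35]);


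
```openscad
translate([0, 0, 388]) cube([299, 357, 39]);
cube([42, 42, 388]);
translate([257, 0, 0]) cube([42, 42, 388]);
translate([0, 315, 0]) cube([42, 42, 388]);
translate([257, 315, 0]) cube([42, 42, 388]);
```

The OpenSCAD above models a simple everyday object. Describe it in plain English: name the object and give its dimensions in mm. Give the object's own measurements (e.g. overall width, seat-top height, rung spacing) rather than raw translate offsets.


A four-legged stool. The seat is a 299×357×39 mm slab whose top surface is at z = 427 mm; four square legs, each 42×42 mm in cross-section, run from the floor (z = 0) to the underside of the seat, each flush with a corner of the seat.


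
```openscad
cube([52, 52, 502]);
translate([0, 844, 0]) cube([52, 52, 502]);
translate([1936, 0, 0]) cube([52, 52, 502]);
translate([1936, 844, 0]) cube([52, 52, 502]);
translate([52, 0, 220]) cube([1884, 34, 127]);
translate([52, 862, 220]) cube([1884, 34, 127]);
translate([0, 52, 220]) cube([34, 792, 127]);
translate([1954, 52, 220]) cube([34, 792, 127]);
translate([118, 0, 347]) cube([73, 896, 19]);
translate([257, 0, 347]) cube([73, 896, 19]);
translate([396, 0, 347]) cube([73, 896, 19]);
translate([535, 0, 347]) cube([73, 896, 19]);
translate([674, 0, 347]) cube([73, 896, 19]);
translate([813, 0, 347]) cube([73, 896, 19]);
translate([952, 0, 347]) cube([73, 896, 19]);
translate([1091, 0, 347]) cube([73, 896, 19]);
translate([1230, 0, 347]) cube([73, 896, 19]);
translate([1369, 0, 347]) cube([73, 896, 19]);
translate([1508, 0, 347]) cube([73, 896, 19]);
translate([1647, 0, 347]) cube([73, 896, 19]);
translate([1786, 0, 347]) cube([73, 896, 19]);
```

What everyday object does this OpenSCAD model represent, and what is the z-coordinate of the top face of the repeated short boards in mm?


A bed frame. The slat-top height is 366 mm.

Four posts, four rails, and a row of slats — a bed frame. Slats sit on the rails at z = 220 + 127 = 347; with slat thickness 19, the top is 366 mm.


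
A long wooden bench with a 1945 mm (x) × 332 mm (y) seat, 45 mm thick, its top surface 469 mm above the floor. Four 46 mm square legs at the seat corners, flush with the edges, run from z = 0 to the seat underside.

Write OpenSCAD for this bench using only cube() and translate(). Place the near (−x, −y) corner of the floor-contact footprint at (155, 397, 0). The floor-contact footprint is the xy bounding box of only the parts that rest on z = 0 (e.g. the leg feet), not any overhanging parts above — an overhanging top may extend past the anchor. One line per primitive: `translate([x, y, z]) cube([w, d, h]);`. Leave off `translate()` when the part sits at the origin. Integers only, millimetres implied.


translate([155, 397, 424]) cube([1945, 332, 45]);
translate([155, 397, 0]) cube([46, 46, 424]);
translate([155, 683, 0]) cube([46, 46, 424]);
translate([2054, 397, 0]) cube([46, 46, 424]);
translate([2054, 683, 0]) cube([46, 46, 424]);


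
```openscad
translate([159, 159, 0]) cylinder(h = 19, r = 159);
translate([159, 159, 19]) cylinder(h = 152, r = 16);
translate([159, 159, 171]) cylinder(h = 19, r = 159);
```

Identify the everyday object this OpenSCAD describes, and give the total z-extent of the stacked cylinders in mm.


A spool. The overall height is 190 mm.

Three coaxial cylinders, large–small–large — a spool. Two 19 mm flanges and a 152 mm core give 19 + 152 + 19 = 190 mm.


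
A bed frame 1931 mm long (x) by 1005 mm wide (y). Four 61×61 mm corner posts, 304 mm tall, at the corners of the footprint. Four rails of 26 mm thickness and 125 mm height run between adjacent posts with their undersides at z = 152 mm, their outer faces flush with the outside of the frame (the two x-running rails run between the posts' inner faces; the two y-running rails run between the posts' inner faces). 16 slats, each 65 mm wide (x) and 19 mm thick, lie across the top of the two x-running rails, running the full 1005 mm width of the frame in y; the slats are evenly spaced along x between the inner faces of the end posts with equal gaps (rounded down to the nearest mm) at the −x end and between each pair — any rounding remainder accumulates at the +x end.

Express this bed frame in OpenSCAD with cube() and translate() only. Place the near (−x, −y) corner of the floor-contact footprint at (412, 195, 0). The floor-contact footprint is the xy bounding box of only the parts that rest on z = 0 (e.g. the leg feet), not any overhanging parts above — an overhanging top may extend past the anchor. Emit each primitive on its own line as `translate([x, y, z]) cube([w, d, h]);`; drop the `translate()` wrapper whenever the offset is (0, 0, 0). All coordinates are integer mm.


// slat z = rail_z + rail_h = 152 + 125 = 277
// slat gap = ⌊(1809 − 16·65) / 17⌋ = 45
translate([412, 195, 0]) cube([61, 61, 304]);
translate([412, 1139, 0]) cube([61, 61, 304]);
translate([2282, 195, 0]) cube([61, 61, 304]);
translate([2282, 1139, 0]) cube([61, 61, 304]);
translate([473, 195, 152]) cube([1809, 26, 125]);
translate([473, 1174, 152]) cube([1809, 26, 125]);
translate([412, 256, 152]) cube([26, 883, 125]);
translate([2317, 256, 152]) cube([26, 883, 125]);
translate([518, 195, 277]) cube([65, 1005, 19]);
translate([628, 195, 277]) cube([65, 1005, 19]);
translate([738, 195, 277]) cube([65, 1005, 19]);
translate([848, 195, 277]) cube([65, 1005, 19]);
translate([958, 195, 277]) cube([65, 1005, 19]);
translate([1068, 195, 277]) cube([65, 1005, 19]);
translate([1178, 195, 277]) cube([65, 1005, 19]);
translate([1288, 195, 277]) cube([65, 1005, 19]);
translate([1398, 195, 277]) cube([65, 1005, 19]);
translate([1508, 195, 277]) cube([65, 1005, 19]);
translate([1618, 195, 277]) cube([65, 1005, 19]);
translate([1728, 195, 277]) cube([65, 1005, 19]);
translate([1838, 195, 277]) cube([65, 1005, 19]);
translate([1948, 195, 277]) cube([65, 1005, 19]);
translate([2058, 195, 277]) cube([65, 1005, 19]);
translate([2168, 195, 277]) cube([65, 1005, 19]);


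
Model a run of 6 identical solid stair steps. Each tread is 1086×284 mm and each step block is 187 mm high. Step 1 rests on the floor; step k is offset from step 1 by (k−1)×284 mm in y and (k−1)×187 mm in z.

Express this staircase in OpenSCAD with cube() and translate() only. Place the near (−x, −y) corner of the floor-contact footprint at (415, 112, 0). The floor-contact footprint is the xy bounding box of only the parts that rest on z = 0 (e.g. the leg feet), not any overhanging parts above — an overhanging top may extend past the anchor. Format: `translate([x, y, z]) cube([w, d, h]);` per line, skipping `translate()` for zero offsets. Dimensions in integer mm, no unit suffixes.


translate([415, 112, 0]) cube([1086, 284, 187]);
translate([415, 396, 187]) cube([1086, 284, 187]);
translate([415, 680, 374]) cube([1086, 284, 187]);
translate([415, 964, 561]) cube([1086, 284, 187]);
translate([415, 1248, 748]) cube([1086, 284, 187]);
translate([415, 1532, 935]) cube([1086, 284, 187]);


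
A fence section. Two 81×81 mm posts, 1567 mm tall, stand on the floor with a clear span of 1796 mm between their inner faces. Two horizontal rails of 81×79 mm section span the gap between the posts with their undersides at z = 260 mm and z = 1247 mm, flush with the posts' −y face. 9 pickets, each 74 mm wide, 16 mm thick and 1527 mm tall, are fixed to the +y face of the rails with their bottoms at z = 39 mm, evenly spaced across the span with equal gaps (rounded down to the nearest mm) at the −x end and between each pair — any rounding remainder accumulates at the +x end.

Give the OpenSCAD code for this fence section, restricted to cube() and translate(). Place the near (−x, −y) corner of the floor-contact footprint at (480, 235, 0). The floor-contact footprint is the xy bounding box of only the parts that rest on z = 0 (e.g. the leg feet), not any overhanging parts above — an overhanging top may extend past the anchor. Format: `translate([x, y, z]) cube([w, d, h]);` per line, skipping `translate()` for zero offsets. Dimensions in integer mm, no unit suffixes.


translate([480, 235, 0]) cube([81, 81, 1567]);
translate([2357, 235, 0]) cube([81, 81, 1567]);
translate([561, 235, 260]) cube([1796, 81, 79]);
translate([561, 235, 1247]) cube([1796, 81, 79]);
translate([674, 316, 39]) cube([74, 16, 1527]);
translate([861, 316, 39]) cube([74, 16, 1527]);
translate([1048, 316, 39]) cube([74, 16, 1527]);
translate([1235, 316, 39]) cube([74, 16, 1527]);
translate([1422, 316, 39]) cube([74, 16, 1527]);
translate([1609, 316, 39]) cube([74, 16, 1527]);
translate([1796, 316, 39]) cube([74, 16, 1527]);
translate([1983, 316, 39]) cube([74, 16, 1527]);
translate([2170, 316, 39]) cube([74, 16, 1527]);


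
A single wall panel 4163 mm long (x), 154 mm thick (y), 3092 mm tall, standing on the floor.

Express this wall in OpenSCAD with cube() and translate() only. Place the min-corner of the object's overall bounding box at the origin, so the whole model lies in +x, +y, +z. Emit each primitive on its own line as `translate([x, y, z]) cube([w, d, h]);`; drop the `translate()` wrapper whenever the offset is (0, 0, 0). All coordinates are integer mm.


cube([4163, 154, 3092]);


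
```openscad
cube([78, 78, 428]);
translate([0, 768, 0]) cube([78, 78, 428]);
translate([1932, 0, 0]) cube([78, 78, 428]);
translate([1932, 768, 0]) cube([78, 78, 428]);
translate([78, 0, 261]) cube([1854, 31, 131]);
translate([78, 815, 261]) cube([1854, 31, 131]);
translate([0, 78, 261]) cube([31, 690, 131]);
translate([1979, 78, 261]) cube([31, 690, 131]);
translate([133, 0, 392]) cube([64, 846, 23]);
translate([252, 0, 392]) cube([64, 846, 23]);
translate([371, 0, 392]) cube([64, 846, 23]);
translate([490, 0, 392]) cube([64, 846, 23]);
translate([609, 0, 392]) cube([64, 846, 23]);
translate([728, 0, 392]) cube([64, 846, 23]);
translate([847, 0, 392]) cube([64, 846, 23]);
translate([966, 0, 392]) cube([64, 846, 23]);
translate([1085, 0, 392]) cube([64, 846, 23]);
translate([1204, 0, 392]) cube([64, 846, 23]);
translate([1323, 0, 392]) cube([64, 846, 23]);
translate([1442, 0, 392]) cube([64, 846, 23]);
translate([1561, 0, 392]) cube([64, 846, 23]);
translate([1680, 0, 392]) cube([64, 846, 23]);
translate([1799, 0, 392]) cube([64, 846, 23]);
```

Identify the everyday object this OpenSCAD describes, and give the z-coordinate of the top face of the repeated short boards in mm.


A bed frame. The slat-top height is 415 mm.

Four posts, four rails, and a row of slats — a bed frame. Slats sit on the rails at z = 261 + 131 = 392; with slat thickness 23, the top is 415 mm.


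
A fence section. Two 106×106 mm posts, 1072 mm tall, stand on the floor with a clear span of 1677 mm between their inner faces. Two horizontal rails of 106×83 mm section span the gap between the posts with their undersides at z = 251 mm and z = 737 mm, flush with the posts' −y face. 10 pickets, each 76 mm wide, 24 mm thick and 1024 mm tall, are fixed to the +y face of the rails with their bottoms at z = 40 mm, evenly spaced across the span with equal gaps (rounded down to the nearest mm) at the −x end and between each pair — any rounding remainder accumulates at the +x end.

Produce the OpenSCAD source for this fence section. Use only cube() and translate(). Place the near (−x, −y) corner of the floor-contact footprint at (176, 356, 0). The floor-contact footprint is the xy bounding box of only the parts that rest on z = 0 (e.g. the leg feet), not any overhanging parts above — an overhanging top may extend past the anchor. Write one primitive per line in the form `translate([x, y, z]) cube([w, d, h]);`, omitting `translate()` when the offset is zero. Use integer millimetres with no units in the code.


translate([176, 356, 0]) cube([106, 106, 1072]);
translate([1959, 356, 0]) cube([106, 106, 1072]);
translate([282, 356, 251]) cube([1677, 106, 83]);
translate([282, 356, 737]) cube([1677, 106, 83]);
translate([365, 462, 40]) cube([76, 24, 1024]);
translate([524, 462, 40]) cube([76, 24, 1024]);
translate([683, 462, 40]) cube([76, 24, 1024]);
translate([842, 462, 40]) cube([76, 24, 1024]);
translate([1001, 462, 40]) cube([76, 24, 1024]);
translate([1160, 462, 40]) cube([76, 24, 1024]);
translate([1319, 462, 40]) cube([76, 24, 1024]);
translate([1478, 462, 40]) cube([76, 24, 1024]);
translate([1637, 462, 40]) cube([76, 24, 1024]);
translate([1796, 462, 40]) cube([76, 24, 1024]);


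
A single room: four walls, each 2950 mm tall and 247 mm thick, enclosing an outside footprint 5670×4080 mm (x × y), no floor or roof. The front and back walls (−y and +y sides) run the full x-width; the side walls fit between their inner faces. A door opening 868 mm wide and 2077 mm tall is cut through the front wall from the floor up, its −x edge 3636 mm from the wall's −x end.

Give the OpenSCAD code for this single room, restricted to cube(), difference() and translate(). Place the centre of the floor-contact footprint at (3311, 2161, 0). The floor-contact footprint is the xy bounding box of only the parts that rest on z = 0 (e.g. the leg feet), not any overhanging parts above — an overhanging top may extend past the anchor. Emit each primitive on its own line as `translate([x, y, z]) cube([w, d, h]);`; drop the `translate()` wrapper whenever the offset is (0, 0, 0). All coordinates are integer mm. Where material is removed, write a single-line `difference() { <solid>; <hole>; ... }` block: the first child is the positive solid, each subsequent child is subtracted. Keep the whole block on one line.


difference() { translate([476, 121, 0]) cube([5670, 247, 2950]); translate([4112, 121, 0]) cube([868, 247, 2077]); }
translate([476, 3954, 0]) cube([5670, 247, 2950]);
translate([476, 368, 0]) cube([247, 3586, 2950]);
translate([5899, 368, 0]) cube([247, 3586, 2950]);


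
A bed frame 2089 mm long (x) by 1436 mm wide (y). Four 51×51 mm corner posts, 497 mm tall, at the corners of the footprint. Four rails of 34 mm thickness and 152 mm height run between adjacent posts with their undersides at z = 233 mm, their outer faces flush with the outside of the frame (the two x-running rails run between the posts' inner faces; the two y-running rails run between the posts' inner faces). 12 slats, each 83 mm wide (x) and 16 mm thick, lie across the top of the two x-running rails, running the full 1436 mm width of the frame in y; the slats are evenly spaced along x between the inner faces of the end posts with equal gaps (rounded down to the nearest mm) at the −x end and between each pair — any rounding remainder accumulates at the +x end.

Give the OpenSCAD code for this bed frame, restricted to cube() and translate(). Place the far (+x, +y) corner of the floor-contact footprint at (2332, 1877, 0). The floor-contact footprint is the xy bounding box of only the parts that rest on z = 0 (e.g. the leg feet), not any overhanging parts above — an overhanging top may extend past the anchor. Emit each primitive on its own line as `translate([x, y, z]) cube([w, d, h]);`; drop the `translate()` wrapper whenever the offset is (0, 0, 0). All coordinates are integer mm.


translate([243, 441, 0]) cube([51, 51, 497]);
translate([243, 1826, 0]) cube([51, 51, 497]);
translate([2281, 441, 0]) cube([51, 51, 497]);
translate([2281, 1826, 0]) cube([51, 51, 497]);
translate([294, 441, 233]) cube([1987, 34, 152]);
translate([294, 1843, 233]) cube([1987, 34, 152]);
translate([243, 492, 233]) cube([34, 1334, 152]);
translate([2298, 492, 233]) cube([34, 1334, 152]);
translate([370, 441, 385]) cube([83, 1436, 16]);
translate([529, 441, 385]) cube([83, 1436, 16]);
translate([688, 441, 385]) cube([83, 1436, 16]);
translate([847, 441, 385]) cube([83, 1436, 16]);
translate([1006, 441, 385]) cube([83, 1436, 16]);
translate([1165, 441, 385]) cube([83, 1436, 16]);
translate([1324, 441, 385]) cube([83, 1436, 16]);
translate([1483, 441, 385]) cube([83, 1436, 16]);
translate([1642, 441, 385]) cube([83, 1436, 16]);
translate([1801, 441, 385]) cube([83, 1436, 16]);
translate([1960, 441, 385]) cube([83, 1436, 16]);
translate([2119, 441, 385]) cube([83, 1436, 16]);


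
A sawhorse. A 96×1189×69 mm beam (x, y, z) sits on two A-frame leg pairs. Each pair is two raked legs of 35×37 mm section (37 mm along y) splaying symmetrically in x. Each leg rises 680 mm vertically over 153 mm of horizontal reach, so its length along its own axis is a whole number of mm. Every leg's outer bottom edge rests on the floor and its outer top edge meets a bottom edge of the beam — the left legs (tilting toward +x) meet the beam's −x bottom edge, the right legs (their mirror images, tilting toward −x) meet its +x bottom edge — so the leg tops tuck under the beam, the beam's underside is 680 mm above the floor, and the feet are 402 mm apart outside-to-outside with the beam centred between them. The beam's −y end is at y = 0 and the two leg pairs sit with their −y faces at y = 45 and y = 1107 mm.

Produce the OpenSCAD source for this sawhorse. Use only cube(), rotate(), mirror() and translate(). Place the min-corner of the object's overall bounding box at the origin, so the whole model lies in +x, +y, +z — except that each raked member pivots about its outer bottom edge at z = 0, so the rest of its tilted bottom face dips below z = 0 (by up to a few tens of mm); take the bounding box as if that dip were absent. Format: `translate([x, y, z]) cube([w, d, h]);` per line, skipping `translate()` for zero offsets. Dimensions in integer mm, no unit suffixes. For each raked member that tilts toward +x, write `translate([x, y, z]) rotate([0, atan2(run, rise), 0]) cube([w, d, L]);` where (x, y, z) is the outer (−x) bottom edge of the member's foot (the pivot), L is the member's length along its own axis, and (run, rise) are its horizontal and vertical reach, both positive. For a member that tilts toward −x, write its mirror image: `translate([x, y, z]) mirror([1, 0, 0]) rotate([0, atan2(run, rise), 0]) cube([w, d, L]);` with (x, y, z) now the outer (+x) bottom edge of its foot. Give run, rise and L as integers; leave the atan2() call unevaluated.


// leg length = √(153² + 680²) = 697
// right-leg outer foot x = 2·153 + 96 = 402
// beam min-corner = (153, 0, 680)
translate([153, 0, 680]) cube([96, 1189, 69]);
translate([0, 45, 0]) rotate([0, atan2(153, 680), 0]) cube([35, 37, 697]);
translate([402, 45, 0]) mirror([1, 0, 0]) rotate([0, atan2(153, 680), 0]) cube([35, 37, 697]);
translate([0, 1107, 0]) rotate([0, atan2(153, 680), 0]) cube([35, 37, 697]);
translate([402, 1107, 0]) mirror([1, 0, 0]) rotate([0, atan2(153, 680), 0]) cube([35, 37, 697]);


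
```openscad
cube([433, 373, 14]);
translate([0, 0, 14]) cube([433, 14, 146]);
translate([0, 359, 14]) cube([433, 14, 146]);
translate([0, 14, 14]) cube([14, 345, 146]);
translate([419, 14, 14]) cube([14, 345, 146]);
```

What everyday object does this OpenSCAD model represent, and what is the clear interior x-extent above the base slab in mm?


An open box. The internal width is 405 mm.

A 433×373 base slab with four walls standing on it — an open box. The base is 433 mm wide and the walls are 14 mm thick, so the internal width is 433 − 2 × 14 = 405 mm.


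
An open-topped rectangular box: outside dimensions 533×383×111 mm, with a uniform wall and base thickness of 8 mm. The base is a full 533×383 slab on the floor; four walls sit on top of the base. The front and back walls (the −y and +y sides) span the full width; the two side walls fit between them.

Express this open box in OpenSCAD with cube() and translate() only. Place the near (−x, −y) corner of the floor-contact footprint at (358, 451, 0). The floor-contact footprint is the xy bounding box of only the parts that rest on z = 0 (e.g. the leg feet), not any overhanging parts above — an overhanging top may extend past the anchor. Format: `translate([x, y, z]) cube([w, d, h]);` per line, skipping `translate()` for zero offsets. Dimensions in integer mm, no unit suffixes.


translate([358, 451, 0]) cube([533, 383, 8]);
translate([358, 451, 8]) cube([533, 8, 103]);
translate([358, 826, 8]) cube([533, 8, 103]);
translate([358, 459, 8]) cube([8, 367, 103]);
translate([883, 459, 8]) cube([8, 367, 103]);


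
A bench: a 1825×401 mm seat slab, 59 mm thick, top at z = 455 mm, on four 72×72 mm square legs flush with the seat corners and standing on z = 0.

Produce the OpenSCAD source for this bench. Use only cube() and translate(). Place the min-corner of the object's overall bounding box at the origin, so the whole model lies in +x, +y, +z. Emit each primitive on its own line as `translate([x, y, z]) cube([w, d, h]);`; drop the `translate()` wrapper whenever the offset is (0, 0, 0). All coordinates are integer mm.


// leg_h = 455 − 59 = 396
translate([0, 0, 396]) cube([1825, 401, 59]);
cube([72, 72, 396]);
translate([0, 329, 0]) cube([72, 72, 396]);
translate([1753, 0, 0]) cube([72, 72, 396]);
translate([1753, 329, 0]) cube([72, 72, 396]);


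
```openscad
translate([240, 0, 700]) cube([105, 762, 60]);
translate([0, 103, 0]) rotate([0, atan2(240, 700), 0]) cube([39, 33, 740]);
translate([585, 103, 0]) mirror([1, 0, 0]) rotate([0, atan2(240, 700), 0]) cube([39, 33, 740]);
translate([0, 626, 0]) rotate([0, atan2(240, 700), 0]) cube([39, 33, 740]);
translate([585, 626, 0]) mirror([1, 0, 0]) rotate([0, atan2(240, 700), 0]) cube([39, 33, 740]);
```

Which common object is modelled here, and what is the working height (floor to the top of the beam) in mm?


A sawhorse. The overall height is 760 mm.

A beam across two mirrored pairs of raked legs — a sawhorse. The beam's underside is at z = 700 (matching the legs' vertical rise in atan2(240, 700)) and the beam is 60 mm tall, so its top is at 700 + 60 = 760 mm. The raked legs top out at the beam's underside, so that is the highest point.


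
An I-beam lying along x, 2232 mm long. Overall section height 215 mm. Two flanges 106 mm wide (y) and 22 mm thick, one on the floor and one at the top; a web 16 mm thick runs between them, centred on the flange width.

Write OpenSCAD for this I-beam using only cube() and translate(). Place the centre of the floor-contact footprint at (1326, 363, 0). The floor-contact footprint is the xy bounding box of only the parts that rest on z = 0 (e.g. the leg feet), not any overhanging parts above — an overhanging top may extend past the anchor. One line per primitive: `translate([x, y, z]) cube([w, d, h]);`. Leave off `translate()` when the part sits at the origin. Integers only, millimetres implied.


translate([210, 310, 0]) cube([2232, 106, 22]);
translate([210, 355, 22]) cube([2232, 16, 171]);
translate([210, 310, 193]) cube([2232, 106, 22]);


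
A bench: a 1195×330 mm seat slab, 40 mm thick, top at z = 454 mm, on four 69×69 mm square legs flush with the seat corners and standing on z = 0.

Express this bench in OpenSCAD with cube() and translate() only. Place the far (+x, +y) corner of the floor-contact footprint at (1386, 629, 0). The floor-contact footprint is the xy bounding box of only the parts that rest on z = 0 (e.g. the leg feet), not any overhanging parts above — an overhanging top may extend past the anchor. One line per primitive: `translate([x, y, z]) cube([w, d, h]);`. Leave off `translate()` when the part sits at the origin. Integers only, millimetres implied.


translate([191, 299, 414]) cube([1195, 330, 40]);
translate([191, 299, 0]) cube([69, 69, 414]);
translate([191, 560, 0]) cube([69, 69, 414]);
translate([1317, 299, 0]) cube([69, 69, 414]);
translate([1317, 560, 0]) cube([69, 69, 414]);


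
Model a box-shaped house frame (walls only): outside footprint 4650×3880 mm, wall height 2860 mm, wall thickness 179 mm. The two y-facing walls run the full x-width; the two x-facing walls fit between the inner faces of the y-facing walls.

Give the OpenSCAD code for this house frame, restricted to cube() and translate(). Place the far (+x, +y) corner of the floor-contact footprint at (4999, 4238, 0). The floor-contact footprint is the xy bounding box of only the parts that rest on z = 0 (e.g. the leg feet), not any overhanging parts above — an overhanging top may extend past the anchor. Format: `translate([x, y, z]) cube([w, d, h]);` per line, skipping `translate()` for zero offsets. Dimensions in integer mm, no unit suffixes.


translate([349, 358, 0]) cube([4650, 179, 2860]);
translate([349, 4059, 0]) cube([4650, 179, 2860]);
translate([349, 537, 0]) cube([179, 3522, 2860]);
translate([4820, 537, 0]) cube([179, 3522, 2860]);


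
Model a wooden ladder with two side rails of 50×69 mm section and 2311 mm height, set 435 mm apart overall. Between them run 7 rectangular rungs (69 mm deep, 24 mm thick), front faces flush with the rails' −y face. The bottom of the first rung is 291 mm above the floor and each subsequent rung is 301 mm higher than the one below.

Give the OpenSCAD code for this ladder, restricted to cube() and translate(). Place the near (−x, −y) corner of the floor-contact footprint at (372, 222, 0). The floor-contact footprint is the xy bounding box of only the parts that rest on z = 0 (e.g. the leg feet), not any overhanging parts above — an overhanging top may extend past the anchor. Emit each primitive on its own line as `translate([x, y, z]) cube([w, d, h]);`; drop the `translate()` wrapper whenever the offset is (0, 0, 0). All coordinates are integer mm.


translate([372, 222, 0]) cube([50, 69, 2311]);
translate([757, 222, 0]) cube([50, 69, 2311]);
translate([422, 222, 291]) cube([335, 69, 24]);
translate([422, 222, 592]) cube([335, 69, 24]);
translate([422, 222, 893]) cube([335, 69, 24]);
translate([422, 222, 1194]) cube([335, 69, 24]);
translate([422, 222, 1495]) cube([335, 69, 24]);
translate([422, 222, 1796]) cube([335, 69, 24]);
translate([422, 222, 2097]) cube([335, 69, 24]);
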